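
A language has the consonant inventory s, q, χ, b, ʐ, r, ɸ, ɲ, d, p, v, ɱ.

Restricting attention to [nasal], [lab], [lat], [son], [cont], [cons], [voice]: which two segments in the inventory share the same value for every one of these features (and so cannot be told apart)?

χ, s

/χ/ (voiceless uvular fricative) and /s/ (voiceless alveolar fricative) are both [-nasal], [-labial], [-lateral], [-sonorant], [+continuant], [+consonantal], [-voice], so none of the listed features separates them. (They do differ in [coronal] and [dorsal], which are not among the given features.) Every other pair in the inventory differs on at least one listed feature.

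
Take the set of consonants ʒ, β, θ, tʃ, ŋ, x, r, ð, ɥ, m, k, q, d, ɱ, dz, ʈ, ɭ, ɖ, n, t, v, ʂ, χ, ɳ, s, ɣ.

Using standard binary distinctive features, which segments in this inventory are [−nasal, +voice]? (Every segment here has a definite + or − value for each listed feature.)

ʒ, β, r, ð, ɥ, d, dz, ɭ, ɖ, v, ɣ

Eliminate segments failing any feature: /θ, tʃ, x, k, q, ʈ, t, ʂ, χ, s/ are [−voice]; /ŋ, m, ɱ, n, ɳ/ are [+nasal]. The remaining /ʒ, β, r, ð, ɥ, d, dz, ɭ, ɖ, v, ɣ/ satisfy [−nasal], [+voice].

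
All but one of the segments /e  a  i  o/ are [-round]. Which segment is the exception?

o

/o/ is the mid back rounded tense vowel, which is [+round]; the rest — /e, a, i/ — are [-round].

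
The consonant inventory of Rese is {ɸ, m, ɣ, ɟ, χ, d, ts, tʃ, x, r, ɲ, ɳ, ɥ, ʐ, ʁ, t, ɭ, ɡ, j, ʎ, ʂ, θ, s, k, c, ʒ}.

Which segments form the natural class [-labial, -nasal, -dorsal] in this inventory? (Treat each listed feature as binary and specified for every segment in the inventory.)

Checking each segment against [-labial], [-nasal], [-dorsal]: /d/ (voiced alveolar stop), /ts/ (voiceless alveolar affricate), /tʃ/ (voiceless postalveolar affricate), /r/ (alveolar trill), /ʐ/ (voiced retroflex fricative), /t/ (voiceless alveolar stop), among others, satisfy every feature; every other segment in the inventory fails at least one.

d, ts, tʃ, r, ʐ, t, ɭ, ʂ, θ, s, ʒ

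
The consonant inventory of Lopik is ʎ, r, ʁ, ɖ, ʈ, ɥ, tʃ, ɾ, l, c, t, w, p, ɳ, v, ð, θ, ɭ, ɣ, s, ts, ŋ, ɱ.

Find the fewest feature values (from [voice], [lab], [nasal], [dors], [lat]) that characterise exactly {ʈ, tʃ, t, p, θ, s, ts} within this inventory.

/ʈ, tʃ, t, p, θ, s, ts/ are all [-voice], [-dorsal], and no other segment in the inventory matches both values. Dropping any one of them over-generates: [-dorsal] alone would also admit /r, ɖ, ɾ, l, …/; [-voice] alone would also admit /c/. No other single listed feature picks out exactly this set either, so fewer than two features will not do.

[-voice, -dors]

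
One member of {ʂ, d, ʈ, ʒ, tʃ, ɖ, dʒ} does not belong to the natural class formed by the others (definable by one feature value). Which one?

d

The remaining segments after removing /d/ share [−anterior]; /d/ (voiced alveolar stop) is [+anterior]. For every other candidate removal, the leftover set fails to share any single feature value that the removed segment lacks.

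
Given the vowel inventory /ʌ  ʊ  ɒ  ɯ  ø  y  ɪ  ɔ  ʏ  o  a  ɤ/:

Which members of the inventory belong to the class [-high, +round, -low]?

Eliminate segments failing any feature: /ʌ, a, ɤ/ are [-round]; /ʊ, ɯ, y, ɪ, ʏ/ are [+high]; /ɒ/ is [+low]. The remaining /ø, ɔ, o/ satisfy [-high], [+round], [-low].

ø, ɔ, o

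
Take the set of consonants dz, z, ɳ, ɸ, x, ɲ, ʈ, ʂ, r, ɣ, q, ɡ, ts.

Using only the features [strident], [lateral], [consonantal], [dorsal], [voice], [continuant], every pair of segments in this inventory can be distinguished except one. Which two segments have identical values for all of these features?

ɲ, ɡ

On the given features, /ɲ/ and /ɡ/ have an identical profile: [−strident], [−lateral], [+consonantal], [+dorsal], [+voice], [−continuant]. No other two segments in the inventory coincide on all 6 features. (They do differ in [sonorant], [nasal] and [back], which are not among the given features.)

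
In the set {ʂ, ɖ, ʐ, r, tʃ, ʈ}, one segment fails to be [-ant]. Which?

/ɖ, ʈ, ʐ, tʃ, ʂ/ are all [-anterior]; /r/ (alveolar trill) is [+anterior].

r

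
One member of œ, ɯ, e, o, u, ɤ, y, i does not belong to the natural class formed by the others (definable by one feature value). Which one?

œ

/o, y, u, i, ɤ, ɯ, e/ are all [+tense], but /œ/ (mid front rounded lax vowel) is [-tense]. No other single segment can be removed to leave a set sharing one feature value that the removed segment lacks, so /œ/ is the odd one out.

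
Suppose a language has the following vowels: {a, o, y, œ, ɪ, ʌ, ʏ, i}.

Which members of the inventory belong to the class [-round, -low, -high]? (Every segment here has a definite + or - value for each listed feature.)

ʌ

The [-round] segments are /a, ɪ, ʌ, i/.
Among these, [-low] gives /ɪ, ʌ, i/.
Intersecting with [-high] leaves /ʌ/.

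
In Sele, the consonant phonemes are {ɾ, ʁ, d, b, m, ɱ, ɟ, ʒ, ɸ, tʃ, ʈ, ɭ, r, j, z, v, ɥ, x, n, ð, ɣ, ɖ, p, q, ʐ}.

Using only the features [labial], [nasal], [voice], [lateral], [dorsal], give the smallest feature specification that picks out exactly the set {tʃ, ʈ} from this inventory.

Every target segment is [-voice], [-labial], [-dorsal]; each remaining inventory member fails at least one of these. Each conjunct is needed — [-labial, -dorsal] alone would also admit /ɾ, d, ʒ, ɭ, …/; [-voice, -dorsal] alone would also admit /ɸ, p/; [-voice, -labial] alone would also admit /x, q/ — and no other combination of two listed features has exactly this extension, so three is the minimum.

[-voice, -labial, -dorsal]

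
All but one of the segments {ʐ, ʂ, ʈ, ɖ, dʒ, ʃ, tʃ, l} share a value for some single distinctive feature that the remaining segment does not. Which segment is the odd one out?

l

The remaining segments after removing /l/ share [−anterior]; /l/ (alveolar lateral approximant) is [+anterior]. For every other candidate removal, the leftover set fails to share any single feature value that the removed segment lacks.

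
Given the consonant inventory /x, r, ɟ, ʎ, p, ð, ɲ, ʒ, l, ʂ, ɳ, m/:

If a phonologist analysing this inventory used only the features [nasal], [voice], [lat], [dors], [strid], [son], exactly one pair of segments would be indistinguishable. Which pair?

Both /ɳ/ and /m/ are [+nasal], [+voice], [-lateral], [-dorsal], [-strident], [+sonorant]. Since the list omits [labial] and [coronal] — which do distinguish the retroflex nasal from the bilabial nasal — this pair collapses; all other pairs remain distinct.

ɳ, m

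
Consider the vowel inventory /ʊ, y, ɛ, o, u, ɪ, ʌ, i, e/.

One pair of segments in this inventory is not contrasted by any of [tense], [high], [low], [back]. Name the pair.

y, i

Both /y/ and /i/ are [+tense], [+high], [−low], [−back]. Since the list omits [labial] and [round] — which do distinguish the high front rounded tense vowel from the high front unrounded tense vowel — this pair collapses; all other pairs remain distinct.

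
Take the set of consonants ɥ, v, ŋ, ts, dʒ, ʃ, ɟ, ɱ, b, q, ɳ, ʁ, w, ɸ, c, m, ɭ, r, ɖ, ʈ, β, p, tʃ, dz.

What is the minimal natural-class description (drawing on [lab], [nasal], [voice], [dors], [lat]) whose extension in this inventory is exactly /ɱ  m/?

Every target segment is [+nasal], [+labial]; each remaining inventory member fails at least one of these. Each conjunct is needed — [+labial] alone would also admit /ɥ, v, b, w, …/; [+nasal] alone would also admit /ŋ, ɳ/ — and no other single listed feature has exactly this extension, so two is the minimum.

[+nasal, +lab]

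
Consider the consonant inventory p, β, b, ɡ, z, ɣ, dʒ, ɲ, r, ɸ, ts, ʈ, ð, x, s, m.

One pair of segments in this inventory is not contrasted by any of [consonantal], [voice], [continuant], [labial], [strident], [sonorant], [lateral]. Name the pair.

Both /ð/ and /ɣ/ are [+consonantal], [+voice], [+continuant], [−labial], [−strident], [−sonorant], [−lateral]. Since the list omits [coronal] and [dorsal] — which do distinguish the voiced dental fricative from the voiced velar fricative — this pair collapses; all other pairs remain distinct.

ð, ɣ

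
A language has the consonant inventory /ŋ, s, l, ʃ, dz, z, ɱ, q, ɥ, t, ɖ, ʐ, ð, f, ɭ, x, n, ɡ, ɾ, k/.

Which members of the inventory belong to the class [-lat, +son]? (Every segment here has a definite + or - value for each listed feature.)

ŋ, ɱ, ɥ, n, ɾ

Eliminate segments failing any feature: /s, ʃ, dz, z, q, t, ɖ, ʐ, ð, f, x, ɡ, k/ are [-sonorant]; /l, ɭ/ are [+lateral]. The remaining /ŋ, ɱ, ɥ, n, ɾ/ satisfy [-lateral], [+sonorant].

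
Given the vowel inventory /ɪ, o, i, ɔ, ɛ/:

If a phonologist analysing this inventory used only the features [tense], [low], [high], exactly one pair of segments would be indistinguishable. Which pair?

ɛ, ɔ

Both /ɛ/ and /ɔ/ are [−tense], [−low], [−high]. Since the list omits [labial], [round] and [back] — which do distinguish the mid front unrounded lax vowel from the mid back rounded lax vowel — this pair collapses; all other pairs remain distinct.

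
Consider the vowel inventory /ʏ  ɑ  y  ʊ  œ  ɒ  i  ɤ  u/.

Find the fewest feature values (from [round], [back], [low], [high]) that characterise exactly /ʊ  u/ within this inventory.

The class [+high], [+back] has exactly /ʊ, u/ as its extension in this inventory. No smaller conjunction from the listed features achieves this: [+back] alone would also admit /ɑ, ɒ, ɤ/; [+high] alone would also admit /ʏ, y, i/; and checking the remaining single features turns up none with this extension.

[+high, +back]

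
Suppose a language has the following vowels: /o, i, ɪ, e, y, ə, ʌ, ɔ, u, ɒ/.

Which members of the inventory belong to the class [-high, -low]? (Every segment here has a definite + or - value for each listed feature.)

o, e, ə, ʌ, ɔ

Among the inventory, the [-high] segments are /o, e, ə, ʌ, ɔ, ɒ/.
Of those, [-low] leaves /o, e, ə, ʌ, ɔ/.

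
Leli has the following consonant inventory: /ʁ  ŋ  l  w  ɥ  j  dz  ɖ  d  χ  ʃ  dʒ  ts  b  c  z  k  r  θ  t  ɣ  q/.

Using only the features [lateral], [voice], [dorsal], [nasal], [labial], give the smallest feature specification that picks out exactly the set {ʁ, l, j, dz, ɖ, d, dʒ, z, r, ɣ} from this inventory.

Every target segment is [+voice], [-nasal], [-labial]; each remaining inventory member fails at least one of these. Each conjunct is needed — [-nasal, -labial] alone would also admit /χ, ʃ, ts, c, …/; [+voice, -labial] alone would also admit /ŋ/; [+voice, -nasal] alone would also admit /w, ɥ, b/ — and no other combination of two listed features has exactly this extension, so three is the minimum.

[+voice, -nasal, -labial]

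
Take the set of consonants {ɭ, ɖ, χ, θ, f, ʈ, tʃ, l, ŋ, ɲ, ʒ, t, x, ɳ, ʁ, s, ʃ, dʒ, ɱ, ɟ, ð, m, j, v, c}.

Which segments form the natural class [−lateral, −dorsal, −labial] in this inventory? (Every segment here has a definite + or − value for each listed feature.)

First, the [−lateral] segments are /ɖ, χ, θ, f, ʈ, tʃ, ŋ, ɲ, ʒ, t, x, ɳ, ʁ, s, ʃ, dʒ, ɱ, ɟ, ð, m, j, v, c/.
Intersecting with [−dorsal] gives /ɖ, θ, f, ʈ, tʃ, ʒ, t, ɳ, s, ʃ, dʒ, ɱ, ð, m, v/.
Of those, [−labial] leaves /ɖ, θ, ʈ, tʃ, ʒ, t, ɳ, s, ʃ, dʒ, ð/.

ɖ, θ, ʈ, tʃ, ʒ, t, ɳ, s, ʃ, dʒ, ð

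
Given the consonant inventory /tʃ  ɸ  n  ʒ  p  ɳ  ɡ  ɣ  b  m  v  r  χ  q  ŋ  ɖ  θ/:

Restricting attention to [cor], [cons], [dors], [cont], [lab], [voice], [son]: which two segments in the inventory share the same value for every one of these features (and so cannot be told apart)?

Both /ɳ/ and /n/ are [+coronal], [+consonantal], [−dorsal], [−continuant], [−labial], [+voice], [+sonorant]. Since the list omits [anterior] — which does distinguish the retroflex nasal from the alveolar nasal — this pair collapses; all other pairs remain distinct.

ɳ, n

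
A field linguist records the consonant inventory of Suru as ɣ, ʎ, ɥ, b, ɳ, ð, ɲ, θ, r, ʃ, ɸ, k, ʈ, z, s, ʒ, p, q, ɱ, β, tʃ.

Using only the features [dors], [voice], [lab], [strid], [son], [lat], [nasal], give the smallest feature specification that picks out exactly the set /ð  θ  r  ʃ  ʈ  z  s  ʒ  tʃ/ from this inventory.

[−nasal, −lab, −dors]

Every target segment is [−nasal], [−labial], [−dorsal]; each remaining inventory member fails at least one of these. Each conjunct is needed — [−labial, −dorsal] alone would also admit /ɳ/; [−nasal, −dorsal] alone would also admit /b, ɸ, p, β/; [−nasal, −labial] alone would also admit /ɣ, ʎ, k, q/ — and no other combination of two listed features has exactly this extension, so three is the minimum.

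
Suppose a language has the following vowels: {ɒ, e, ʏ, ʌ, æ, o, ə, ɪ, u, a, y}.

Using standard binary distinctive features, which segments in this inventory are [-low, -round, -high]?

Checking each segment against [-low], [-round], [-high]: /e/ (mid front unrounded tense vowel), /ʌ/ (mid back unrounded lax vowel), /ə/ (mid central vowel (schwa)) satisfy every feature; every other segment in the inventory fails at least one.

e, ʌ, ə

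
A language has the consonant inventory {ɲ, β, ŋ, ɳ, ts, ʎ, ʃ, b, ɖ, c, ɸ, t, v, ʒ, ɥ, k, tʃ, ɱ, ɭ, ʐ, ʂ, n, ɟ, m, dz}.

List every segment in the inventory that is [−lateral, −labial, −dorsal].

ɳ, ts, ʃ, ɖ, t, ʒ, tʃ, ʐ, ʂ, n, dz

Eliminate segments failing any feature: /ɲ, ŋ, c, k, ɟ/ are [+dorsal]; /β, b, ɸ, v, ɥ, ɱ, m/ are [+labial]; /ʎ, ɭ/ are [+lateral]. The remaining /ɳ, ts, ʃ, ɖ, t, ʒ, tʃ, ʐ, ʂ, n, dz/ satisfy [−lateral], [−labial], [−dorsal].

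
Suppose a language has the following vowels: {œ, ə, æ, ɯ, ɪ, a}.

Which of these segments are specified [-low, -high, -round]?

ə

Eliminate segments failing any feature: /œ/ is [+round]; /æ, a/ are [+low]; /ɯ, ɪ/ are [+high]. The remaining /ə/ satisfy [-low], [-high], [-round].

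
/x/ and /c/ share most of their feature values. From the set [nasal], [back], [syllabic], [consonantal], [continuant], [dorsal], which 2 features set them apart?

The two segments share [−nasal], [−syllabic], [+consonantal], [+dorsal]. The only features from the list on which they differ: /x/ is [+continuant] while /c/ is [−continuant]; /x/ is [+back] while /c/ is [−back].

[continuant], [back]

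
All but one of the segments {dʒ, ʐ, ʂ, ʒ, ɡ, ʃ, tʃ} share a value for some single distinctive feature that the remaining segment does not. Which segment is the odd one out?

ɡ

The remaining segments after removing /ɡ/ share [+strident]; /ɡ/ (voiced velar stop) is [−strident]. For every other candidate removal, the leftover set fails to share any single feature value that the removed segment lacks.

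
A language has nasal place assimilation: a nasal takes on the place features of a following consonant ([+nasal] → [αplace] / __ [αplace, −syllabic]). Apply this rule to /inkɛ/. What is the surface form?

In /inkɛ/, the nasal /n/ precedes /k/, which is [+dorsal]. The nasal assimilates in place, becoming the [+dorsal] nasal /ŋ/. The surface form is [iŋkɛ].

[iŋkɛ]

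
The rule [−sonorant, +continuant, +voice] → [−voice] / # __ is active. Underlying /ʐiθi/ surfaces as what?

Only the initial segment /ʐ/ is both word-initial and matches the structural description. It is a voiced retroflex fricative, so [−sonorant, +continuant, +voice] holds; changing it to [−voice] with all other features held fixed yields /ʂ/ (voiceless retroflex fricative). No other segment meets both the structural description and the environment, so the output is [ʂiθi].

[ʂiθi]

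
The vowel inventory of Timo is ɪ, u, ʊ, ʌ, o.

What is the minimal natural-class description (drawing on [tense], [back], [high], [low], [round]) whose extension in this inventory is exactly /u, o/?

[+tense]

The target set is precisely the extension of [+tense] in this inventory.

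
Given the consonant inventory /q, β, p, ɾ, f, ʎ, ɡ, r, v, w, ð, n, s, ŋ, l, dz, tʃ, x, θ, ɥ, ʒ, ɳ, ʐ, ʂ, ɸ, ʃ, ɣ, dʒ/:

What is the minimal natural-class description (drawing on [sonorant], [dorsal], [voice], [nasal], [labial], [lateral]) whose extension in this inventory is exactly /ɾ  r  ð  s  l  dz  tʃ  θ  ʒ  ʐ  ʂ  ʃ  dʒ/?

The class [−nasal], [−labial], [−dorsal] has exactly /ɾ, r, ð, s, l, dz, tʃ, θ, ʒ, ʐ, ʂ, ʃ, dʒ/ as its extension in this inventory. No smaller conjunction from the listed features achieves this: [−labial, −dorsal] alone would also admit /n, ɳ/; [−nasal, −dorsal] alone would also admit /β, p, f, v, …/; [−nasal, −labial] alone would also admit /q, ʎ, ɡ, x, …/; and checking the remaining two-feature bundles turns up none with this extension.

[−nasal, −labial, −dorsal]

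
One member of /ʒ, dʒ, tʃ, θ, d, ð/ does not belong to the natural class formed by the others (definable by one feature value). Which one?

/dʒ, θ, ð, ʒ, tʃ/ are all [+distributed], but /d/ (voiced alveolar stop) is [−distributed]. No other single segment can be removed to leave a set sharing one feature value that the removed segment lacks, so /d/ is the odd one out.

d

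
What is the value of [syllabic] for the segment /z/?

/z/ is the voiced alveolar fricative. The feature [syllabic] marks segments able to form a syllable nucleus; /z/ lacks this property, so it is [-syllabic].

[-syllabic]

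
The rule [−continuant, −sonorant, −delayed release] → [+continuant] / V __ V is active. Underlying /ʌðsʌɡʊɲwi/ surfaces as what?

/ɡ/ satisfies [−continuant, −sonorant, −delayed release] and sits in V __ V. The [+continuant] counterpart of the voiced velar stop is /ɣ/. Other segments in /ʌðsʌɡʊɲwi/ either fail the structural description or are not in the environment, so the surface form is [ʌðsʌɣʊɲwi].

[ʌðsʌɣʊɲwi]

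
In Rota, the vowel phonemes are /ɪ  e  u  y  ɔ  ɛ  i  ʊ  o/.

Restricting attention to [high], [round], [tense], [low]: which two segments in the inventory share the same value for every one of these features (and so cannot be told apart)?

y, u

/y/ (high front rounded tense vowel) and /u/ (high back rounded tense vowel) are both [+high], [+round], [+tense], [-low], so none of the listed features separates them. (They do differ in [back], which is not among the given features.) Every other pair in the inventory differs on at least one listed feature.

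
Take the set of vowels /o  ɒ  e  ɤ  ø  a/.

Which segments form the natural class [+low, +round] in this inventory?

ɒ

First, the [+low] segments are /ɒ, a/.
Then [+round] leaves /ɒ/.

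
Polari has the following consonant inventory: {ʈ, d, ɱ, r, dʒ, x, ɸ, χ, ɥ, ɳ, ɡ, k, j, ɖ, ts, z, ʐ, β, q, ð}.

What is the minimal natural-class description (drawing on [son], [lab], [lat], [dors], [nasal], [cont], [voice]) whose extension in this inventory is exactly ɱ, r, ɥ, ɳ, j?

[+son]

The target set is precisely the extension of [+sonorant] in this inventory.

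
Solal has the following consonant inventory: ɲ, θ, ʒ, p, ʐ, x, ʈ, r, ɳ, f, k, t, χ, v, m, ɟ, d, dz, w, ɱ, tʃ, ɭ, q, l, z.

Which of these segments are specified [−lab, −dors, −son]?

Checking each segment against [−labial], [−dorsal], [−sonorant]: /θ/ (voiceless dental fricative), /ʒ/ (voiced postalveolar fricative), /ʐ/ (voiced retroflex fricative), /ʈ/ (voiceless retroflex stop), /t/ (voiceless alveolar stop), /d/ (voiced alveolar stop), among others, satisfy every feature; every other segment in the inventory fails at least one.

θ, ʒ, ʐ, ʈ, t, d, dz, tʃ, z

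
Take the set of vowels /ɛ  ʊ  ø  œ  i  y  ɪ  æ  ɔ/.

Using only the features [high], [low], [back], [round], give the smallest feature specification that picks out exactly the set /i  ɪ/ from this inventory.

The class [+high], [-round] has exactly /i, ɪ/ as its extension in this inventory. No smaller conjunction from the listed features achieves this: [-round] alone would also admit /ɛ, æ/; [+high] alone would also admit /ʊ, y/; and checking the remaining single features turns up none with this extension.

[+high, -round]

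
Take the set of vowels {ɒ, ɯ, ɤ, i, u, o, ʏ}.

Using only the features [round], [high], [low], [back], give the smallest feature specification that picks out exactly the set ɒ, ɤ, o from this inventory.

Every target segment is [−high] and no other inventory member is, so one feature is enough.

[−high]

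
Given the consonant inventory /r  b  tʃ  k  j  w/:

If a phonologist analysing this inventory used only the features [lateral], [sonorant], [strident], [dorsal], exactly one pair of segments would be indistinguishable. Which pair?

On the given features, /w/ and /j/ have an identical profile: [-lateral], [+sonorant], [-strident], [+dorsal]. No other two segments in the inventory coincide on all 4 features. (They do differ in [labial], [round] and [back], which are not among the given features.)

w, j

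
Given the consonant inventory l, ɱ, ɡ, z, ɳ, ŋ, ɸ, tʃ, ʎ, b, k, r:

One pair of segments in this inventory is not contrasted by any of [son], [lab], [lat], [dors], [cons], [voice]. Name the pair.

Both /ɳ/ and /r/ are [+sonorant], [-labial], [-lateral], [-dorsal], [+consonantal], [+voice]. Since the list omits [nasal], [continuant] and [anterior] — which do distinguish the retroflex nasal from the alveolar trill — this pair collapses; all other pairs remain distinct.

ɳ, r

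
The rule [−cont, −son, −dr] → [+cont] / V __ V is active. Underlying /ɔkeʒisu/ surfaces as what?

/k/ satisfies [−cont, −son, −dr] and sits in V __ V. The [+continuant] counterpart of the voiceless velar stop is /x/. Other segments in /ɔkeʒisu/ either fail the structural description or are not in the environment, so the surface form is [ɔxeʒisu].

[ɔxeʒisu]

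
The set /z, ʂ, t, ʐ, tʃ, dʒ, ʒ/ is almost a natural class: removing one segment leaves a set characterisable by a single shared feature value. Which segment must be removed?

t

The remaining segments after removing /t/ share [+strident]; /t/ (voiceless alveolar stop) is [-strident]. For every other candidate removal, the leftover set fails to share any single feature value that the removed segment lacks.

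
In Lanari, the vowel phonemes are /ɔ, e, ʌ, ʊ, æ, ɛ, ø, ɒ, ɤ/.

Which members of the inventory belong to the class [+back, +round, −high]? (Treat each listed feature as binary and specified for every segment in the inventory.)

ɔ, ɒ

Eliminate segments failing any feature: /e, æ, ɛ, ø/ are [−back]; /ʌ, ɤ/ are [−round]; /ʊ/ is [+high]. The remaining /ɔ, ɒ/ satisfy [+back], [+round], [−high].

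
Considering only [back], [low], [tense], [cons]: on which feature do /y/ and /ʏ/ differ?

/y/ (high front rounded tense vowel) and /ʏ/ (high front rounded lax vowel) agree on [−back], [−low], [−consonantal]. They differ on [tense] (/y/ [+], /ʏ/ [−]).

[tense]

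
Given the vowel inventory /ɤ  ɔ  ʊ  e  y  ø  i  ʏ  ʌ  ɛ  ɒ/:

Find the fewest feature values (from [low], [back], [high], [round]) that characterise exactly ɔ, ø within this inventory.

[-high, -low, +round]

Every target segment is [-high], [-low], [+round]; each remaining inventory member fails at least one of these. Each conjunct is needed — [-low, +round] alone would also admit /ʊ, y, ʏ/; [-high, +round] alone would also admit /ɒ/; [-high, -low] alone would also admit /ɤ, e, ʌ, ɛ/ — and no other combination of two listed features has exactly this extension, so three is the minimum.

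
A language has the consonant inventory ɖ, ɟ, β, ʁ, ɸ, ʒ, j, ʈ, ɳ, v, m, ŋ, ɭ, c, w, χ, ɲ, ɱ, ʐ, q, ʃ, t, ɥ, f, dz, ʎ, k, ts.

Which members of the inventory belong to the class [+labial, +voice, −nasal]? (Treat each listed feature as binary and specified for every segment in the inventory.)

Eliminate segments failing any feature: /ɖ, ɟ, ʁ, ʒ, j, ʈ, ɳ, ŋ, ɭ, c, χ, ɲ, ʐ, q, ʃ, t, dz, ʎ, k, ts/ are [−labial]; /ɸ, f/ are [−voice]; /m, ɱ/ are [+nasal]. The remaining /β, v, w, ɥ/ satisfy [+labial], [+voice], [−nasal].

β, v, w, ɥ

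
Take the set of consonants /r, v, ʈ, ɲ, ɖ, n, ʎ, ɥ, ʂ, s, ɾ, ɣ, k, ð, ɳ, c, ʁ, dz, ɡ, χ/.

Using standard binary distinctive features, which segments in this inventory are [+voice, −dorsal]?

r, v, ɖ, n, ɾ, ð, ɳ, dz

Eliminate segments failing any feature: /ʈ, ʂ, s, k, c, χ/ are [−voice]; /ɲ, ʎ, ɥ, ɣ, ʁ, ɡ/ are [+dorsal]. The remaining /r, v, ɖ, n, ɾ, ð, ɳ, dz/ satisfy [+voice], [−dorsal].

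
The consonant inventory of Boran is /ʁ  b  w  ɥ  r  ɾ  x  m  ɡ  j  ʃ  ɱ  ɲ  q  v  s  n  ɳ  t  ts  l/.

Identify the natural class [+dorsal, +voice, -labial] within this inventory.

ʁ, ɡ, j, ɲ

The [+dorsal] segments are /ʁ, w, ɥ, x, ɡ, j, ɲ, q/.
Among these, [+voice] gives /ʁ, w, ɥ, ɡ, j, ɲ/.
Within that set, [-labial] leaves /ʁ, ɡ, j, ɲ/.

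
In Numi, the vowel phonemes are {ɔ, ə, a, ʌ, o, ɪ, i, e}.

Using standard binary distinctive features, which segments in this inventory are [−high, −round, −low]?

ə, ʌ, e

First, the [−high] segments are /ɔ, ə, a, ʌ, o, e/.
Intersecting with [−round] gives /ə, a, ʌ, e/.
Intersecting with [−low] leaves /ə, ʌ, e/.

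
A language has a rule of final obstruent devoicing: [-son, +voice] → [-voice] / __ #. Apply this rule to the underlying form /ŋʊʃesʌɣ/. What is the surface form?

[ŋʊʃesʌx]

/ɣ/ satisfies [-son, +voice] and sits in __ #. The [-voice] counterpart of the voiced velar fricative is /x/. Other segments in /ŋʊʃesʌɣ/ either fail the structural description or are not in the environment, so the surface form is [ŋʊʃesʌx].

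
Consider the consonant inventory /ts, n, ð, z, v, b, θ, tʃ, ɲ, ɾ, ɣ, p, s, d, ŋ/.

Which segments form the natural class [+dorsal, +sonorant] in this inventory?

ɲ, ŋ

Eliminate segments failing any feature: /ts, n, ð, z, v, b, θ, tʃ, ɾ, p, s, d/ are [−dorsal]; /ɣ/ is [−sonorant]. The remaining /ɲ, ŋ/ satisfy [+dorsal], [+sonorant].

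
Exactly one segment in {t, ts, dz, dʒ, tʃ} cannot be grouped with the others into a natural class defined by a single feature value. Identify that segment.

/dʒ, tʃ, dz, ts/ are all [+delayed release], but /t/ (voiceless alveolar stop) is [−delayed release]. No other single segment can be removed to leave a set sharing one feature value that the removed segment lacks, so /t/ is the odd one out.

t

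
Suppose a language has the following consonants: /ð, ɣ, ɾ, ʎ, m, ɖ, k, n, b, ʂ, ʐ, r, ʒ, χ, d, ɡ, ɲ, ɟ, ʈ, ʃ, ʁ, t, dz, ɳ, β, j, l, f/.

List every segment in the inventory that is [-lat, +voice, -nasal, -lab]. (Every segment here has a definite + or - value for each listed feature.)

The [-lateral] segments are /ð, ɣ, ɾ, m, ɖ, k, n, b, ʂ, ʐ, r, ʒ, χ, d, ɡ, ɲ, ɟ, ʈ, ʃ, ʁ, t, dz, ɳ, β, j, f/.
Of those, [+voice] gives /ð, ɣ, ɾ, m, ɖ, n, b, ʐ, r, ʒ, d, ɡ, ɲ, ɟ, ʁ, dz, ɳ, β, j/.
Intersecting with [-nasal] gives /ð, ɣ, ɾ, ɖ, b, ʐ, r, ʒ, d, ɡ, ɟ, ʁ, dz, β, j/.
Then [-labial] leaves /ð, ɣ, ɾ, ɖ, ʐ, r, ʒ, d, ɡ, ɟ, ʁ, dz, j/.

ð, ɣ, ɾ, ɖ, ʐ, r, ʒ, d, ɡ, ɟ, ʁ, dz, j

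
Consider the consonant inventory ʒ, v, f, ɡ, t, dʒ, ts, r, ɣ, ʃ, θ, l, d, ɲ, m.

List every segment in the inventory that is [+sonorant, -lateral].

Eliminate segments failing any feature: /ʒ, v, f, ɡ, t, dʒ, ts, ɣ, ʃ, θ, d/ are [-sonorant]; /l/ is [+lateral]. The remaining /r, ɲ, m/ satisfy [+sonorant], [-lateral].

r, ɲ, m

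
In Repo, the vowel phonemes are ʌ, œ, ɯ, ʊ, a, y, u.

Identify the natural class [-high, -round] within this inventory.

Eliminate segments failing any feature: /œ/ is [+round]; /ɯ, ʊ, y, u/ are [+high]. The remaining /ʌ, a/ satisfy [-high], [-round].

ʌ, a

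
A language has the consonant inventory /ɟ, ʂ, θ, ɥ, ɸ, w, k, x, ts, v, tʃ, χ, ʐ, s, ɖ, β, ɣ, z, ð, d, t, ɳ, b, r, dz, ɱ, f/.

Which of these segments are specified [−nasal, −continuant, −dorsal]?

First, the [−nasal] segments are /ɟ, ʂ, θ, ɥ, ɸ, w, k, x, ts, v, tʃ, χ, ʐ, s, ɖ, β, ɣ, z, ð, d, t, b, r, dz, f/.
Intersecting with [−continuant] gives /ɟ, k, ts, tʃ, ɖ, d, t, b, dz/.
Intersecting with [−dorsal] leaves /ts, tʃ, ɖ, d, t, b, dz/.

ts, tʃ, ɖ, d, t, b, dz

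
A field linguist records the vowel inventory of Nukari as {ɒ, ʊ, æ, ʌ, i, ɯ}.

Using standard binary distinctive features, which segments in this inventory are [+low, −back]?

The [+low] segments are /ɒ, æ/.
Among these, [−back] leaves /æ/.

æ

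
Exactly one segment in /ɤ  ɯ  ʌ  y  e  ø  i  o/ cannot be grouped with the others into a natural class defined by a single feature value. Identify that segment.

ʌ

The remaining segments after removing /ʌ/ share [+tense]; /ʌ/ (mid back unrounded lax vowel) is [−tense]. For every other candidate removal, the leftover set fails to share any single feature value that the removed segment lacks.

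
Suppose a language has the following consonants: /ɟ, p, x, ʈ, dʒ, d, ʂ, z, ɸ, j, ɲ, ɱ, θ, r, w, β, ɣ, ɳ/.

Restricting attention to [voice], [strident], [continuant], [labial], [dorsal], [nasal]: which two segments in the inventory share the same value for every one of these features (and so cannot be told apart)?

/ɣ/ (voiced velar fricative) and /j/ (palatal glide) are both [+voice], [−strident], [+continuant], [−labial], [+dorsal], [−nasal], so none of the listed features separates them. (They do differ in [sonorant] and [back], which are not among the given features.) Every other pair in the inventory differs on at least one listed feature.

ɣ, j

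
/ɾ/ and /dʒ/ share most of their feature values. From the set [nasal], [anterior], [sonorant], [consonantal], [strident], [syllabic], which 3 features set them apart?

[sonorant], [strident], [anterior]

/ɾ/ (alveolar tap) and /dʒ/ (voiced postalveolar affricate) agree on [−nasal], [+consonantal], [−syllabic]. They differ on [sonorant] (/ɾ/ [+], /dʒ/ [−]), [strident] (/ɾ/ [−], /dʒ/ [+]), [anterior] (/ɾ/ [+], /dʒ/ [−]).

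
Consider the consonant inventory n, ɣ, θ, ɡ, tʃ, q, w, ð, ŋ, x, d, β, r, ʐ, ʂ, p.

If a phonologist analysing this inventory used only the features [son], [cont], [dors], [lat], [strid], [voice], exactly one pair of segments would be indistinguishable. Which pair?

Both /β/ and /ð/ are [−sonorant], [+continuant], [−dorsal], [−lateral], [−strident], [+voice]. Since the list omits [labial] and [coronal] — which do distinguish the voiced bilabial fricative from the voiced dental fricative — this pair collapses; all other pairs remain distinct.

β, ð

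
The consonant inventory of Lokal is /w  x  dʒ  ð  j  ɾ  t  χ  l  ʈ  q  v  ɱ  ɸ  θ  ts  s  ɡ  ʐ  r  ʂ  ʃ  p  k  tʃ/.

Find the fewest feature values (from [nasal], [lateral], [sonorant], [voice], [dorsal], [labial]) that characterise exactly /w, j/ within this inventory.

The class [+sonorant], [+dorsal] has exactly /w, j/ as its extension in this inventory. No smaller conjunction from the listed features achieves this: [+dorsal] alone would also admit /x, χ, q, ɡ, …/; [+sonorant] alone would also admit /ɾ, l, ɱ, r/; and checking the remaining single features turns up none with this extension.

[+sonorant, +dorsal]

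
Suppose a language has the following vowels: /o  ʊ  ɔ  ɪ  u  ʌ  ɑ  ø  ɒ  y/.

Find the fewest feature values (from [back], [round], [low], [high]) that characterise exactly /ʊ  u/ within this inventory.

[+high, +back]

The class [+high], [+back] has exactly /ʊ, u/ as its extension in this inventory. No smaller conjunction from the listed features achieves this: [+back] alone would also admit /o, ɔ, ʌ, ɑ, …/; [+high] alone would also admit /ɪ, y/; and checking the remaining single features turns up none with this extension.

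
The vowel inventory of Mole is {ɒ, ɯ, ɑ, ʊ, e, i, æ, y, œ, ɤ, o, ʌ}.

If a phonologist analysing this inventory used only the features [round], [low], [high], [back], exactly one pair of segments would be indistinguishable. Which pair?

ɤ, ʌ

On the given features, /ɤ/ and /ʌ/ have an identical profile: [−round], [−low], [−high], [+back]. No other two segments in the inventory coincide on all 4 features. (They do differ in [tense], which is not among the given features.)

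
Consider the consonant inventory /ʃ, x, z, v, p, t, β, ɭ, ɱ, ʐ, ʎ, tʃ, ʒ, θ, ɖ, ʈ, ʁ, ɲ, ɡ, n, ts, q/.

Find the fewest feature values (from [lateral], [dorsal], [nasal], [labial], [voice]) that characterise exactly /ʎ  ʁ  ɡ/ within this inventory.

The class [+voice], [−nasal], [+dorsal] has exactly /ʎ, ʁ, ɡ/ as its extension in this inventory. No smaller conjunction from the listed features achieves this: [−nasal, +dorsal] alone would also admit /x, q/; [+voice, +dorsal] alone would also admit /ɲ/; [+voice, −nasal] alone would also admit /z, v, β, ɭ, …/; and checking the remaining two-feature bundles turns up none with this extension.

[+voice, −nasal, +dorsal]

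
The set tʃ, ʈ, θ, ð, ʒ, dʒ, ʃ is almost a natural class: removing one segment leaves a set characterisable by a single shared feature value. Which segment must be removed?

[distributed] groups all but one: /θ, dʒ, ʃ, tʃ, ʒ, ð/ share [+distributed] while /ʈ/ (voiceless retroflex stop) alone is [−distributed]. Removing any other segment would not leave a single-feature class that excludes it.

ʈ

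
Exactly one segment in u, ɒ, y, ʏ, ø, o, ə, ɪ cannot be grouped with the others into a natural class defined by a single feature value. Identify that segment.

ɒ

[low] groups all but one: /y, u, ø, o, ə, ɪ, ʏ/ share [-low] while /ɒ/ (low back rounded vowel) alone is [+low]. Removing any other segment would not leave a single-feature class that excludes it.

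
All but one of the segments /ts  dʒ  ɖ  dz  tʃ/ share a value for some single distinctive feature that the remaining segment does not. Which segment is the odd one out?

ɖ

/dz, ts, dʒ, tʃ/ are all [+delayed release], but /ɖ/ (voiced retroflex stop) is [−delayed release]. No other single segment can be removed to leave a set sharing one feature value that the removed segment lacks, so /ɖ/ is the odd one out.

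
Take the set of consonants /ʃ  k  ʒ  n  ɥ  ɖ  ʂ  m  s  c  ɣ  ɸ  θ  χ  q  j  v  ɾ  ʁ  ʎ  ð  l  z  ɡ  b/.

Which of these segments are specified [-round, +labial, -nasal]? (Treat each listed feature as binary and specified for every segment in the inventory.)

ɸ, v, b

Eliminate segments failing any feature: /ʃ, k, ʒ, n, ɖ, ʂ, s, c, ɣ, θ, χ, q, j, ɾ, ʁ, ʎ, ð, l, z, ɡ/ are [-labial]; /ɥ/ is [+round]; /m/ is [+nasal]. The remaining /ɸ, v, b/ satisfy [-round], [+labial], [-nasal].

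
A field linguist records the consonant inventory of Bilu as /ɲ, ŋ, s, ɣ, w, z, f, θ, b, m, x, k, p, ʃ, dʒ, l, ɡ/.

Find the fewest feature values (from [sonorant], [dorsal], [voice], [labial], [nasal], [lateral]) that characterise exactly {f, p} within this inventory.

[-voice, +labial]

/f, p/ are all [-voice], [+labial], and no other segment in the inventory matches both values. Dropping any one of them over-generates: [+labial] alone would also admit /w, b, m/; [-voice] alone would also admit /s, θ, x, k, …/. No other single listed feature picks out exactly this set either, so fewer than two features will not do.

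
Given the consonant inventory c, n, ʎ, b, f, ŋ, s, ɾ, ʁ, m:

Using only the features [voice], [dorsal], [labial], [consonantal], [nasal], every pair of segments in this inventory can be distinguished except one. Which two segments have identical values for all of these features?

On the given features, /ʁ/ and /ʎ/ have an identical profile: [+voice], [+dorsal], [-labial], [+consonantal], [-nasal]. No other two segments in the inventory coincide on all 5 features. (They do differ in [lateral], [high] and [back], which are not among the given features.)

ʁ, ʎ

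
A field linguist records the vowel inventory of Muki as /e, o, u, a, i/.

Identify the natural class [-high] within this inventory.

e, o, a

The [-high] segments here are /e, o, a/; the remaining /u, i/ are [+high].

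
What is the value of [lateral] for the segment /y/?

/y/ is the high front rounded tense vowel, hence [−lateral].

[−lateral]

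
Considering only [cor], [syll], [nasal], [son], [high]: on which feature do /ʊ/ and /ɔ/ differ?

[high]

The two segments share [−coronal], [+syllabic], [−nasal], [+sonorant]. The only feature from the list on which they differ: /ʊ/ is [+high] while /ɔ/ is [−high].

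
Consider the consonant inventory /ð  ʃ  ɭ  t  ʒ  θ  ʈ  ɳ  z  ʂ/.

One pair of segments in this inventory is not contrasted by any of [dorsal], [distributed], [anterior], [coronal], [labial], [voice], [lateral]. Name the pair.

ʈ, ʂ

Both /ʈ/ and /ʂ/ are [−dorsal], [−distributed], [−anterior], [+coronal], [−labial], [−voice], [−lateral]. Since the list omits [continuant] and [strident] — which do distinguish the voiceless retroflex stop from the voiceless retroflex fricative — this pair collapses; all other pairs remain distinct.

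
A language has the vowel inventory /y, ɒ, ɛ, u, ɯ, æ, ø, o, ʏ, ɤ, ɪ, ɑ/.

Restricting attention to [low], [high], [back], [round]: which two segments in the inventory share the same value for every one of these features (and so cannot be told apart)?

y, ʏ

Both /y/ and /ʏ/ are [−low], [+high], [−back], [+round]. Since the list omits [tense] — which does distinguish the high front rounded tense vowel from the high front rounded lax vowel — this pair collapses; all other pairs remain distinct.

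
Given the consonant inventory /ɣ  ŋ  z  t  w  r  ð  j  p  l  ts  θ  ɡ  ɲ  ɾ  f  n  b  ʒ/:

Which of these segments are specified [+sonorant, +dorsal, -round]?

Checking each segment against [+sonorant], [+dorsal], [-round]: /ŋ/ (velar nasal), /j/ (palatal glide), /ɲ/ (palatal nasal) satisfy every feature; every other segment in the inventory fails at least one.

ŋ, j, ɲ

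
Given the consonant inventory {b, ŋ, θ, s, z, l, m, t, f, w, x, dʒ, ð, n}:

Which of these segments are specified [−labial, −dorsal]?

θ, s, z, l, t, dʒ, ð, n

First, the [−labial] segments are /ŋ, θ, s, z, l, t, x, dʒ, ð, n/.
Among these, [−dorsal] leaves /θ, s, z, l, t, dʒ, ð, n/.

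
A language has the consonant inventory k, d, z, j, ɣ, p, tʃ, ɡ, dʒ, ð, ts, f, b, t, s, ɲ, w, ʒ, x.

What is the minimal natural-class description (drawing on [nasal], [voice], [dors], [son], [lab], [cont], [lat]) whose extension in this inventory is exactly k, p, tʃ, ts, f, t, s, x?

[-voice]

/k, p, tʃ, ts, f, t, s, x/ are exactly the [-voice] segments in the inventory, so a single feature suffices.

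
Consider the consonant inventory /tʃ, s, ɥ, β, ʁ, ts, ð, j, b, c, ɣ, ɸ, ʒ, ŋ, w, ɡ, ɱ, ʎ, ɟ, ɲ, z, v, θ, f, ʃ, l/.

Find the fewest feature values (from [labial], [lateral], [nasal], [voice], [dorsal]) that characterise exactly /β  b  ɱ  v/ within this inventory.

[+voice, +labial, -dorsal]

The class [+voice], [+labial], [-dorsal] has exactly /β, b, ɱ, v/ as its extension in this inventory. No smaller conjunction from the listed features achieves this: [+labial, -dorsal] alone would also admit /ɸ, f/; [+voice, -dorsal] alone would also admit /ð, ʒ, z, l/; [+voice, +labial] alone would also admit /ɥ, w/; and checking the remaining two-feature bundles turns up none with this extension.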